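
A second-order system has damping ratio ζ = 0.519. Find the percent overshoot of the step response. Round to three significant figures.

%OS ≈ 14.8%

For an underdamped second-order system, %OS = 100·exp(−πζ/√(1−ζ²)).
πζ/√(1−ζ²) = π·0.519/√(1−0.269) = 1.908, so %OS = 100·e^(−1.908) = 14.8%.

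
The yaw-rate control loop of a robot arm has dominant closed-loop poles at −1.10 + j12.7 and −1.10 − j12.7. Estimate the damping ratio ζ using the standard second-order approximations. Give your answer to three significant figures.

ζ ≈ 0.0863

The poles are at −σ ± jω_d with σ = 1.10 and ω_d = 12.7, so ω_n = √(σ²+ω_d²) = 12.7 rad/s and ζ = σ/ω_n = 0.0863.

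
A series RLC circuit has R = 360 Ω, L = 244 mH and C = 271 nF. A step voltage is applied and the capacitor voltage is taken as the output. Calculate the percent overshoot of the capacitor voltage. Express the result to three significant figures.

%OS ≈ 54.5%

For a series RLC circuit (capacitor voltage as output), ω_n = 1/√(LC) = 1/√(244 mH · 271 nF) = 3890 rad/s.
ζ = (R/2)·√(C/L) = (360/2)·√(271 nF/244 mH) = 0.190.
Overshoot: exp(−π·0.190/√(1−0.190²)) = 0.545, i.e. 54.5%.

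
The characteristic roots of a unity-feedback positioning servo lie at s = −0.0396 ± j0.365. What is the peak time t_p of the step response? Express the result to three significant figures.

t_p ≈ 8.61 s

t_p = π/ω_d with ω_d = 0.365 (the imaginary part), so t_p = 8.61 s.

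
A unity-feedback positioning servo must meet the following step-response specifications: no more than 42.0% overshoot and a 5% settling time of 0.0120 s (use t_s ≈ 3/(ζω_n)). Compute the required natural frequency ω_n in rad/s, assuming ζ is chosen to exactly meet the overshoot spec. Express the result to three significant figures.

ζ = −ln(OS)/√(π² + (ln OS)²). With OS = 0.420, ln OS = −0.8675 and ζ = 0.8675/3.259 = 0.266.
Then ω_n = 3/(ζ t_s) = 3/(0.266 × 0.0120) = 939 rad/s.

ω_n ≈ 939 rad/s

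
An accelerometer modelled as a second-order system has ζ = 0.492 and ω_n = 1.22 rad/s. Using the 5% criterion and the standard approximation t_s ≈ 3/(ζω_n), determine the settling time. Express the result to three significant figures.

t_s ≈ 5.00 s

t_s ≈ 3/(ζω_n) = 3/(0.492 × 1.22) = 5.00 s.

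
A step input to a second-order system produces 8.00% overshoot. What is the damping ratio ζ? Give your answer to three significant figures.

From %OS = 100·exp(−πζ/√(1−ζ²)), invert to get ζ = −ln(OS)/√(π² + ln²(OS)) with OS = 0.0800.
−ln 0.0800 = 2.526, so ζ = 2.526/√(π² + 6.379) = 0.627.

ζ ≈ 0.627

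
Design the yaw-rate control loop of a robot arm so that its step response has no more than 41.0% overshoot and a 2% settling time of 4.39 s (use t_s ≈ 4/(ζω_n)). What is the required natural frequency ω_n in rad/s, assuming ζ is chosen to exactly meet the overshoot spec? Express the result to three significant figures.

ω_n ≈ 3.34 rad/s

Inverting the overshoot relation: ζ = |ln 0.410|/√(π² + ln²0.410) = 0.273.
From t_s ≈ 4/(ζω_n): ω_n = 4/(ζ·t_s) = 4/(0.273·4.39) = 3.34 rad/s.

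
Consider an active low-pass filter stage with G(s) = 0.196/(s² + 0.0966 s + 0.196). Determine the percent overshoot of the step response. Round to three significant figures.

Matching coefficients with s² + 2ζω_n s + ω_n² gives ω_n² = 0.196 ⇒ ω_n = 0.443 rad/s, and ζ = 0.0966/(2ω_n) = 0.109.
Overshoot: exp(−π·0.109/√(1−0.109²)) = 0.708, i.e. 70.8%.

%OS ≈ 70.8%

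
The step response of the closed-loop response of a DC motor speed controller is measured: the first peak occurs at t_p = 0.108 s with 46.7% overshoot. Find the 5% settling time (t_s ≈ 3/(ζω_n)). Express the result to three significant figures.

ζ from %OS: ζ = |ln 0.467|/√(π²+ln²0.467) = 0.236.
From t_p = π/ω_d, ω_d = π/0.108 = 29.1 rad/s, so ω_n = ω_d/√(1−ζ²) = 29.9 rad/s.
t_s ≈ 3/(ζω_n) = 3/(0.236·29.9) = 0.426 s.

t_s ≈ 0.426 s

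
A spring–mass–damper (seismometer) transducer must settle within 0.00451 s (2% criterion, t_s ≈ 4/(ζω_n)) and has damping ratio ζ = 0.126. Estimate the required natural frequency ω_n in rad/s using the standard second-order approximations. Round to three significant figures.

Rearranging t_s ≈ 4/(ζω_n) gives ω_n = 4/(ζ·t_s) = 4/(0.126 × 0.00451) = 7040 rad/s.

ω_n ≈ 7040 rad/s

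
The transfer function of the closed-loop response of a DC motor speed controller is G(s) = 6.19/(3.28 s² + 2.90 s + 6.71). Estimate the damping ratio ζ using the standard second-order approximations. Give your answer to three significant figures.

Dividing through by 3.28: denominator becomes s² + 0.8841 s + 2.046.
So ω_n = √2.046 = 1.43 rad/s and ζ = 0.8841/(2·1.43) = 0.309.

ζ ≈ 0.309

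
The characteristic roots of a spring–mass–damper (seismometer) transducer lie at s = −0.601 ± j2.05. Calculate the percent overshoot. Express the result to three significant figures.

%OS ≈ 39.8%

With σ = 0.601, ω_d = 2.05: ω_n = √(σ²+ω_d²) = 2.14 rad/s, ζ = σ/ω_n = 0.281.
%OS = 100 e^{−πζ/√(1−ζ²)} with ζ = 0.281 gives 39.8%.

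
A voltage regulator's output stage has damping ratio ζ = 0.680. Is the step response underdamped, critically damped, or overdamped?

underdamped

Since ζ = 0.680 < 1, the system is underdamped.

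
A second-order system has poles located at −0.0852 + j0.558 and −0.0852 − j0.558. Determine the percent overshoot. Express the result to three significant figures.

%OS ≈ 61.9%

|pole| = ω_n = √(0.0852² + 0.558²) = 0.564 rad/s; ζ = cos θ = σ/ω_n = 0.151.
%OS = 100 e^{−πζ/√(1−ζ²)} with ζ = 0.151 gives 61.9%.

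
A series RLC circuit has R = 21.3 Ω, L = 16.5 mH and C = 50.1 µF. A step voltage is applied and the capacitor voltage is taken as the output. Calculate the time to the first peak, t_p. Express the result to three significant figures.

For a series RLC circuit (capacitor voltage as output), ω_n = 1/√(LC) = 1/√(16.5 mH · 50.1 µF) = 1100 rad/s.
ζ = (R/2)·√(C/L) = (21.3/2)·√(50.1 µF/16.5 mH) = 0.587.
ω_d = 1100·√(1 − 0.587²) = 891 rad/s. t_p = π/ω_d = 0.00353 s.

t_p ≈ 0.00353 s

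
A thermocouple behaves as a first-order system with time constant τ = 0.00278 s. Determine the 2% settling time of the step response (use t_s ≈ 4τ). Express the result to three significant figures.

t_s ≈ 0.0111 s

t_s ≈ 4τ = 0.0111 s.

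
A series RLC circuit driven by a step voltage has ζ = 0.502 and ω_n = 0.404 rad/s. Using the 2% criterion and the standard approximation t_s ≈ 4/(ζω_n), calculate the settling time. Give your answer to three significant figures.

t_s ≈ 4/(ζω_n) = 4/(0.502 × 0.404) = 19.7 s.

t_s ≈ 19.7 s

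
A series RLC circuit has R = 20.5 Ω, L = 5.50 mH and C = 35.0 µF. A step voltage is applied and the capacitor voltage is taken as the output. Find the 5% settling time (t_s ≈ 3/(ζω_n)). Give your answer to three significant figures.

t_s ≈ 0.00161 s

For a series RLC circuit (capacitor voltage as output), ω_n = 1/√(LC) = 1/√(5.50 mH · 35.0 µF) = 2280 rad/s.
ζ = (R/2)·√(C/L) = (20.5/2)·√(35.0 µF/5.50 mH) = 0.818.
t_s ≈ 3/(ζω_n) = 0.00161 s.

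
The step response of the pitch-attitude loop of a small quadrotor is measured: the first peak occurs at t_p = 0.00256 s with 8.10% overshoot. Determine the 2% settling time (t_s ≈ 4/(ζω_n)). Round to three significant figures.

t_s ≈ 0.00407 s

From the overshoot, ζ = −ln(OS)/√(π²+ln²(OS)) = 0.625.
t_p = π/ω_d ⇒ ω_d = 1230 rad/s; then ω_n = ω_d/√(1−ζ²) = 1570 rad/s.
t_s ≈ 4/(ζω_n) = 4/(0.625·1570) = 0.00407 s.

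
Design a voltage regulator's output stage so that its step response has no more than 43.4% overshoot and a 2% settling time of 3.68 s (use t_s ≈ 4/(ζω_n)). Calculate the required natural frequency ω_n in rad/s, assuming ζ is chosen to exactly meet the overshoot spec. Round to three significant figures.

ζ = −ln(OS)/√(π² + (ln OS)²). With OS = 0.434, ln OS = −0.8347 and ζ = 0.8347/3.251 = 0.257.
From t_s ≈ 4/(ζω_n): ω_n = 4/(ζ·t_s) = 4/(0.257·3.68) = 4.23 rad/s.

ω_n ≈ 4.23 rad/s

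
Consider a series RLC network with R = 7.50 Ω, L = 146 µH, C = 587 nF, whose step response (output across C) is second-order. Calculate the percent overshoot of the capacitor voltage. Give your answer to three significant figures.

%OS ≈ 46.3%

For a series RLC circuit (capacitor voltage as output), ω_n = 1/√(LC) = 1/√(146 µH · 587 nF) = 108000 rad/s.
ζ = (R/2)·√(C/L) = (7.50/2)·√(587 nF/146 µH) = 0.238.
%OS = 100·exp(−πζ/√(1−ζ²)) = 46.3%.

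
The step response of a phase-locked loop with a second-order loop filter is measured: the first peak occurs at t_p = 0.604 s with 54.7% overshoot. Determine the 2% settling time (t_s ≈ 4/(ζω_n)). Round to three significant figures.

t_s ≈ 4.00 s

From the overshoot, ζ = −ln(OS)/√(π²+ln²(OS)) = 0.189.
From t_p = π/ω_d, ω_d = π/0.604 = 5.20 rad/s, so ω_n = ω_d/√(1−ζ²) = 5.30 rad/s.
t_s ≈ 4/(ζω_n) = 4/(0.189·5.30) = 4.00 s.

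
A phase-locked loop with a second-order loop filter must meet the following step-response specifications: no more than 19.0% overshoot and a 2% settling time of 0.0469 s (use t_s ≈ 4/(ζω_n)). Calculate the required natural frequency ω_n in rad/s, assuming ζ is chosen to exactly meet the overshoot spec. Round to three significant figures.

From %OS = 100·exp(−πζ/√(1−ζ²)), invert to get ζ = −ln(OS)/√(π² + ln²(OS)) with OS = 0.190.
−ln 0.190 = 1.661, so ζ = 1.661/√(π² + 2.758) = 0.467.
From t_s ≈ 4/(ζω_n): ω_n = 4/(ζ·t_s) = 4/(0.467·0.0469) = 182 rad/s.

ω_n ≈ 182 rad/s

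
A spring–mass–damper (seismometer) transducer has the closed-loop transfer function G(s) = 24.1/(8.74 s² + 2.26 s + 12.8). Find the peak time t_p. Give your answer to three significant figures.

t_p ≈ 2.61 s

Dividing through by 8.74: denominator becomes s² + 0.2586 s + 1.465.
So ω_n = √1.465 = 1.21 rad/s and ζ = 0.2586/(2·1.21) = 0.107.
ω_d = 1.21·√(1 − 0.107²) = 1.20 rad/s. t_p = π/ω_d = 2.61 s.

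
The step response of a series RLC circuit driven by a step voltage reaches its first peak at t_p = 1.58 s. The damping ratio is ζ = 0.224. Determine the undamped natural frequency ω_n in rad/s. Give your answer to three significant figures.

ω_n ≈ 2.04 rad/s

Peak time t_p = π/ω_d, so ω_d = π/t_p = π/1.58 = 1.99 rad/s.
ω_n = ω_d/√(1−ζ²) = 1.99/√0.950 = 2.04 rad/s.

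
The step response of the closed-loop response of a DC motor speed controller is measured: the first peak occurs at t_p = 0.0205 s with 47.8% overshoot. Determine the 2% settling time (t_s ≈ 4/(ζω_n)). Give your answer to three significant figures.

t_s ≈ 0.111 s

The overshoot fixes ζ = −ln(OS)/√(π²+ln²(OS)) = 0.229.
From t_p = π/ω_d, ω_d = π/0.0205 = 153 rad/s, so ω_n = ω_d/√(1−ζ²) = 157 rad/s.
t_s ≈ 4/(ζω_n) = 4/(0.229·157) = 0.111 s.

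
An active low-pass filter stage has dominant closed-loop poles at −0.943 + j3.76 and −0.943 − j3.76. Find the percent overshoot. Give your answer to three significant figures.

The poles are at −σ ± jω_d with σ = 0.943 and ω_d = 3.76, so ω_n = √(σ²+ω_d²) = 3.88 rad/s and ζ = σ/ω_n = 0.243.
%OS = 100·exp(−πζ/√(1−ζ²)) = 45.5%.

%OS ≈ 45.5%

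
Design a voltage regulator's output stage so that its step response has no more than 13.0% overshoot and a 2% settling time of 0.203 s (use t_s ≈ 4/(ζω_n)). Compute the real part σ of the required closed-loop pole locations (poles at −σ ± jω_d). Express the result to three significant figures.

The settling-time spec alone fixes σ = ζω_n = 4/t_s = 4/0.203 = 19.7.
(Overshoot then fixes ζ = 0.545 and hence ω_d = σ·√(1−ζ²)/ζ = 30.3 rad/s.)

σ ≈ 19.7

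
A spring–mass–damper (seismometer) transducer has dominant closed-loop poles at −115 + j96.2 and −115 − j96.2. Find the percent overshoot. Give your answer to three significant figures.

The poles are at −σ ± jω_d with σ = 115 and ω_d = 96.2, so ω_n = √(σ²+ω_d²) = 150 rad/s and ζ = σ/ω_n = 0.767.
%OS = 100 e^{−πζ/√(1−ζ²)} with ζ = 0.767 gives 2.34%.

%OS ≈ 2.34%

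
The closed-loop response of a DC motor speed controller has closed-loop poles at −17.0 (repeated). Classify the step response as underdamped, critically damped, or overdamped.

critically damped

Since there is a repeated negative-real pole, the response is critically damped.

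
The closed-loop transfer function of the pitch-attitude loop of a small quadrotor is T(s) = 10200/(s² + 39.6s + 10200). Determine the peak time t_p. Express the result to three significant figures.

Comparing the denominator to s² + 2ζω_n s + ω_n²: ω_n = √10200 = 101 rad/s, and 2ζω_n = 39.6 so ζ = 39.6/(2·101) = 0.196.
ω_d = 101·√(1 − 0.196²) = 99.0 rad/s. Then t_p = π/ω_d = 0.0317 s.

t_p ≈ 0.0317 s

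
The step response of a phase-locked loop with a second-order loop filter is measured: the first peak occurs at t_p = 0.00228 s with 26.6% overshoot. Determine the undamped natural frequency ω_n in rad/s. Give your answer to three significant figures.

From the overshoot, ζ = −ln(OS)/√(π²+ln²(OS)) = 0.388.
From t_p = π/ω_d, ω_d = π/0.00228 = 1380 rad/s, so ω_n = ω_d/√(1−ζ²) = 1500 rad/s.

ω_n ≈ 1500 rad/s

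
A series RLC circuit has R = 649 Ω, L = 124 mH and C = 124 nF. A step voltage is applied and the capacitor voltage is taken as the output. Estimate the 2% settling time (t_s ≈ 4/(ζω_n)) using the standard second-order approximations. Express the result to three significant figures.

For a series RLC circuit (capacitor voltage as output), ω_n = 1/√(LC) = 1/√(124 mH · 124 nF) = 8060 rad/s.
ζ = (R/2)·√(C/L) = (649/2)·√(124 nF/124 mH) = 0.325.
t_s ≈ 4/(ζω_n) = 0.00153 s.

t_s ≈ 0.00153 s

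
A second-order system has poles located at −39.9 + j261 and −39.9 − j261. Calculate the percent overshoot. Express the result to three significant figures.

%OS ≈ 61.9%

|pole| = ω_n = √(39.9² + 261²) = 264 rad/s; ζ = cos θ = σ/ω_n = 0.151.
Overshoot: exp(−π·0.151/√(1−0.151²)) = 0.619, i.e. 61.9%.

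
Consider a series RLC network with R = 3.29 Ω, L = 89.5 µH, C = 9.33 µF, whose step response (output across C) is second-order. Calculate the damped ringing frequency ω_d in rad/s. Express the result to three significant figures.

For a series RLC circuit (capacitor voltage as output), ω_n = 1/√(LC) = 1/√(89.5 µH · 9.33 µF) = 34600 rad/s.
ζ = (R/2)·√(C/L) = (3.29/2)·√(9.33 µF/89.5 µH) = 0.531.
The damped frequency ω_d = ω_n√(1−ζ²) = 29300 rad/s.

ω_d ≈ 29300 rad/s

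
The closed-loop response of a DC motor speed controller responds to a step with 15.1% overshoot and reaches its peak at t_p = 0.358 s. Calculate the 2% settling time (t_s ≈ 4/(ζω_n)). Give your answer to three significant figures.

t_s ≈ 0.757 s

ζ from %OS: ζ = |ln 0.151|/√(π²+ln²0.151) = 0.516.
t_p = π/ω_d ⇒ ω_d = 8.78 rad/s; then ω_n = ω_d/√(1−ζ²) = 10.2 rad/s.
t_s ≈ 4/(ζω_n) = 4/(0.516·10.2) = 0.757 s.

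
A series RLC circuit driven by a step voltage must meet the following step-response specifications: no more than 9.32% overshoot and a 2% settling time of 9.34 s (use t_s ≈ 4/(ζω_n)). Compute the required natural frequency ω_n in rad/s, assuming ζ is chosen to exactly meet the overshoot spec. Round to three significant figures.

ω_n ≈ 0.711 rad/s

Inverting the overshoot relation: ζ = |ln 0.0932|/√(π² + ln²0.0932) = 0.603.
Then ω_n = 4/(ζ t_s) = 4/(0.603 × 9.34) = 0.711 rad/s.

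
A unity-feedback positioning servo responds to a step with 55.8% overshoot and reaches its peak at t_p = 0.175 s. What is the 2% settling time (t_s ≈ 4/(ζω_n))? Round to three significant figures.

t_s ≈ 1.20 s

The overshoot fixes ζ = −ln(OS)/√(π²+ln²(OS)) = 0.183.
t_p = π/ω_d ⇒ ω_d = 18.0 rad/s; then ω_n = ω_d/√(1−ζ²) = 18.3 rad/s.
t_s ≈ 4/(ζω_n) = 4/(0.183·18.3) = 1.20 s.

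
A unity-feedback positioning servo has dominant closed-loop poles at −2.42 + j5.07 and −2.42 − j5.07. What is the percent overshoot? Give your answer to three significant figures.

With σ = 2.42, ω_d = 5.07: ω_n = √(σ²+ω_d²) = 5.62 rad/s, ζ = σ/ω_n = 0.431.
%OS = 100·exp(−πζ/√(1−ζ²)) = 22.3%.

%OS ≈ 22.3%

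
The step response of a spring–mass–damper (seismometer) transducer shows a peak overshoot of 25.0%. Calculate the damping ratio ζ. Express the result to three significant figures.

ζ ≈ 0.404

From %OS = 100·exp(−πζ/√(1−ζ²)), invert to get ζ = −ln(OS)/√(π² + ln²(OS)) with OS = 0.250.
−ln 0.250 = 1.386, so ζ = 1.386/√(π² + 1.922) = 0.404.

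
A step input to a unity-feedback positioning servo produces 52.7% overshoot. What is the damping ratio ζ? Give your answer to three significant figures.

ζ = −ln(OS)/√(π² + (ln OS)²). With OS = 0.527, ln OS = −0.6406 and ζ = 0.6406/3.206 = 0.200.

ζ ≈ 0.200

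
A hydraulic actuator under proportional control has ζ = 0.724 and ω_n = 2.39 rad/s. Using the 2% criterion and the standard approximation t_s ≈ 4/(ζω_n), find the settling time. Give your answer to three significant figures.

t_s ≈ 2.31 s

t_s ≈ 4/(ζω_n) = 4/(0.724 × 2.39) = 2.31 s.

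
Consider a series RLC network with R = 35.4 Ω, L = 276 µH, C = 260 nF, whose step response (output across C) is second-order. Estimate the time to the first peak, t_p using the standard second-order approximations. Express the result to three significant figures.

For a series RLC circuit (capacitor voltage as output), ω_n = 1/√(LC) = 1/√(276 µH · 260 nF) = 118000 rad/s.
ζ = (R/2)·√(C/L) = (35.4/2)·√(260 nF/276 µH) = 0.543.
ω_d = ω_n√(1−ζ²) = 99100 rad/s. t_p = π/ω_d = 0.0000317 s.

t_p ≈ 0.0000317 s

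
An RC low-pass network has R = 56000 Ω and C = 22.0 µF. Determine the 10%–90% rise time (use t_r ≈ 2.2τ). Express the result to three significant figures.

τ = RC = 56000 × 22.0 µF = 1.23 s.
t_r ≈ 2.2τ = 2.71 s.

t_r ≈ 2.71 s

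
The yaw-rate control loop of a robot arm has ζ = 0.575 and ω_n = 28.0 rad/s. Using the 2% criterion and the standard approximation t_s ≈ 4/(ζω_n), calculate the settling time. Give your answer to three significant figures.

t_s ≈ 4/(ζω_n) = 4/(0.575 × 28.0) = 0.248 s.

t_s ≈ 0.248 s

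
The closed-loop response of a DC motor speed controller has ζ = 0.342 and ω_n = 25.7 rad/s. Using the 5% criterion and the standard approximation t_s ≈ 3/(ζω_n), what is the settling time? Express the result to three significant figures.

t_s ≈ 3/(ζω_n) = 3/(0.342 × 25.7) = 0.341 s.

t_s ≈ 0.341 s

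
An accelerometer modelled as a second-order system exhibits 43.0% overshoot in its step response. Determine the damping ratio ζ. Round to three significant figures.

From %OS = 100·exp(−πζ/√(1−ζ²)), invert to get ζ = −ln(OS)/√(π² + ln²(OS)) with OS = 0.430.
−ln 0.430 = 0.8440, so ζ = 0.8440/√(π² + 0.7123) = 0.259.

ζ ≈ 0.259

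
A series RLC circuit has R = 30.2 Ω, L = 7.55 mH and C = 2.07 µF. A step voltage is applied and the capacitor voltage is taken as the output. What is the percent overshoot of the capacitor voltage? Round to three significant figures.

%OS ≈ 44.4%

For a series RLC circuit (capacitor voltage as output), ω_n = 1/√(LC) = 1/√(7.55 mH · 2.07 µF) = 8000 rad/s.
ζ = (R/2)·√(C/L) = (30.2/2)·√(2.07 µF/7.55 mH) = 0.250.
%OS = 100·exp(−πζ/√(1−ζ²)) = 44.4%.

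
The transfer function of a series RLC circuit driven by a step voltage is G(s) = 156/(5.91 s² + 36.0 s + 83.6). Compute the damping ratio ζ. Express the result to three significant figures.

Dividing through by 5.91: denominator becomes s² + 6.091 s + 14.15.
So ω_n = √14.15 = 3.76 rad/s and ζ = 6.091/(2·3.76) = 0.810.

ζ ≈ 0.810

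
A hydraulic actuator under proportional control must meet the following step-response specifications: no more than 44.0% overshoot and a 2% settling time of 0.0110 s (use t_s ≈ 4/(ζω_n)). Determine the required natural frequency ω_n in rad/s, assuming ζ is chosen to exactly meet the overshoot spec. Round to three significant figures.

Inverting the overshoot relation: ζ = |ln 0.440|/√(π² + ln²0.440) = 0.253.
From t_s ≈ 4/(ζω_n): ω_n = 4/(ζ·t_s) = 4/(0.253·0.0110) = 1440 rad/s.

ω_n ≈ 1440 rad/s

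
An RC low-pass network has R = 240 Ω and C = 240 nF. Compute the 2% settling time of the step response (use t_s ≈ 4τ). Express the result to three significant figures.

t_s ≈ 0.000230 s

τ = RC = 240 × 240 nF = 0.0000576 s.
t_s ≈ 4τ = 0.000230 s.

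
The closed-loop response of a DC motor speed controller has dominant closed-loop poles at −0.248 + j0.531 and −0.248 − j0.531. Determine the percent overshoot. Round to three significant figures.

%OS ≈ 23.1%

The poles are at −σ ± jω_d with σ = 0.248 and ω_d = 0.531, so ω_n = √(σ²+ω_d²) = 0.586 rad/s and ζ = σ/ω_n = 0.423.
%OS = 100 e^{−πζ/√(1−ζ²)} with ζ = 0.423 gives 23.1%.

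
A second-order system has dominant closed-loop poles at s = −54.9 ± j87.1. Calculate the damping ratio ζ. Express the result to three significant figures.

ζ ≈ 0.533

|pole| = ω_n = √(54.9² + 87.1²) = 103 rad/s; ζ = cos θ = σ/ω_n = 0.533.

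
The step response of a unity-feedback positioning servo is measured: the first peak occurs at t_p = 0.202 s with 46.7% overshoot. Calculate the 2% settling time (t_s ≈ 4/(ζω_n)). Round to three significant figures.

From the overshoot, ζ = −ln(OS)/√(π²+ln²(OS)) = 0.236.
From t_p = π/ω_d, ω_d = π/0.202 = 15.6 rad/s, so ω_n = ω_d/√(1−ζ²) = 16.0 rad/s.
t_s ≈ 4/(ζω_n) = 4/(0.236·16.0) = 1.06 s.

t_s ≈ 1.06 s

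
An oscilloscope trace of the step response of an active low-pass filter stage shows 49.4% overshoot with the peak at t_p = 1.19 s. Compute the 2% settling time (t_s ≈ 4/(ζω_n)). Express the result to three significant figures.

t_s ≈ 6.75 s

The overshoot fixes ζ = −ln(OS)/√(π²+ln²(OS)) = 0.219.
From t_p = π/ω_d, ω_d = π/1.19 = 2.64 rad/s, so ω_n = ω_d/√(1−ζ²) = 2.71 rad/s.
t_s ≈ 4/(ζω_n) = 4/(0.219·2.71) = 6.75 s.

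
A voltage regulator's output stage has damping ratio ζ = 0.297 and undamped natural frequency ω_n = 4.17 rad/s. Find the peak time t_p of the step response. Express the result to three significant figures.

The damped frequency is ω_d = ω_n√(1−ζ²) = 4.17·√(1−0.0882) = 3.98 rad/s.
Peak time t_p = π/ω_d = π/3.98 = 0.789 s.

t_p ≈ 0.789 s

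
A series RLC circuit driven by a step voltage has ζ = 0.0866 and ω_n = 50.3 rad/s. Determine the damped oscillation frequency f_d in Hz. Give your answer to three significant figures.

f_d ≈ 7.98 Hz

ω_d = ω_n√(1−ζ²) = 50.3·√0.993 = 50.1 rad/s.
f_d = ω_d/(2π) = 7.98 Hz.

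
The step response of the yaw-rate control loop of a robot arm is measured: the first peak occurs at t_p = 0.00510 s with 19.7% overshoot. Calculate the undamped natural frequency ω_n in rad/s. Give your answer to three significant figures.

ω_n ≈ 693 rad/s

ζ from %OS: ζ = |ln 0.197|/√(π²+ln²0.197) = 0.459.
From t_p = π/ω_d, ω_d = π/0.00510 = 616 rad/s, so ω_n = ω_d/√(1−ζ²) = 693 rad/s.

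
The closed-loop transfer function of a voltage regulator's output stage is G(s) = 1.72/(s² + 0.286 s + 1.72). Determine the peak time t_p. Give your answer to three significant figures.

t_p ≈ 2.41 s

Matching coefficients with s² + 2ζω_n s + ω_n² gives ω_n² = 1.72 ⇒ ω_n = 1.31 rad/s, and ζ = 0.286/(2ω_n) = 0.109.
The damped frequency ω_d = ω_n√(1−ζ²) = 1.30 rad/s. Then t_p = π/ω_d = 2.41 s.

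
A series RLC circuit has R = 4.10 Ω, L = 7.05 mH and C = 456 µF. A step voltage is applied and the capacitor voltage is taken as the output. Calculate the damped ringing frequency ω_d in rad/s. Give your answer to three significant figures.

For a series RLC circuit (capacitor voltage as output), ω_n = 1/√(LC) = 1/√(7.05 mH · 456 µF) = 558 rad/s.
ζ = (R/2)·√(C/L) = (4.10/2)·√(456 µF/7.05 mH) = 0.521.
The damped frequency ω_d = ω_n√(1−ζ²) = 476 rad/s.

ω_d ≈ 476 rad/s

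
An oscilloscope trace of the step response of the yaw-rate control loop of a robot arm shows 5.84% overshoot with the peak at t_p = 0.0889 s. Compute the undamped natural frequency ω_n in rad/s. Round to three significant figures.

ζ from %OS: ζ = |ln 0.0584|/√(π²+ln²0.0584) = 0.671.
From t_p = π/ω_d, ω_d = π/0.0889 = 35.3 rad/s, so ω_n = ω_d/√(1−ζ²) = 47.6 rad/s.

ω_n ≈ 47.6 rad/s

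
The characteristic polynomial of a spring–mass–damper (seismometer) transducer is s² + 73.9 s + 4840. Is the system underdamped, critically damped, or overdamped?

a² − 4b = 73.9² − 4·4840 < 0 (complex roots); the system is underdamped.

underdamped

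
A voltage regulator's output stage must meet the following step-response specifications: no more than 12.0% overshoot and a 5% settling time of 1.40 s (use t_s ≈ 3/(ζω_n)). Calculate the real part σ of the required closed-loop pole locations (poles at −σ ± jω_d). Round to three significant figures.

The settling-time spec alone fixes σ = ζω_n = 3/t_s = 3/1.40 = 2.14.
(Overshoot then fixes ζ = 0.559 and hence ω_d = σ·√(1−ζ²)/ζ = 3.18 rad/s.)

σ ≈ 2.14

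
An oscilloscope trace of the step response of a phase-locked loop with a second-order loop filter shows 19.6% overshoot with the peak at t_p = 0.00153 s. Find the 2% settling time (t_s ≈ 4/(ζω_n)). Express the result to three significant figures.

The overshoot fixes ζ = −ln(OS)/√(π²+ln²(OS)) = 0.460.
t_p = π/ω_d ⇒ ω_d = 2050 rad/s; then ω_n = ω_d/√(1−ζ²) = 2310 rad/s.
t_s ≈ 4/(ζω_n) = 4/(0.460·2310) = 0.00376 s.

t_s ≈ 0.00376 s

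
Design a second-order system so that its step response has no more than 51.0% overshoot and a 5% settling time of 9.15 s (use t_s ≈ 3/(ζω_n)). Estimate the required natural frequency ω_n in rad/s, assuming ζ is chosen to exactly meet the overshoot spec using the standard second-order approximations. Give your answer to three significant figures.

From %OS = 100·exp(−πζ/√(1−ζ²)), invert to get ζ = −ln(OS)/√(π² + ln²(OS)) with OS = 0.510.
−ln 0.510 = 0.6733, so ζ = 0.6733/√(π² + 0.4534) = 0.210.
From t_s ≈ 3/(ζω_n): ω_n = 3/(ζ·t_s) = 3/(0.210·9.15) = 1.56 rad/s.

ω_n ≈ 1.56 rad/s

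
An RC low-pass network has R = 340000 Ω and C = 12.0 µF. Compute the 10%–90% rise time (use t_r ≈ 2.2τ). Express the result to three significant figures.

t_r ≈ 8.98 s

τ = RC = 340000 × 12.0 µF = 4.08 s.
t_r ≈ 2.2τ = 8.98 s.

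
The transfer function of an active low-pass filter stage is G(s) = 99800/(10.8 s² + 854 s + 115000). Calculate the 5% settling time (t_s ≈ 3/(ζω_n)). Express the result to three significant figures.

Dividing through by 10.8: denominator becomes s² + 79.07 s + 10650.
So ω_n = √10650 = 103 rad/s and ζ = 79.07/(2·103) = 0.383.
t_s ≈ 3/(ζω_n) = 0.0759 s.

t_s ≈ 0.0759 s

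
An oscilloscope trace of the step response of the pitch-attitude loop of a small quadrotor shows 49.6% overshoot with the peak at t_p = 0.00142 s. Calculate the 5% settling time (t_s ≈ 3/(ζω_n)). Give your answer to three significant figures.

t_s ≈ 0.00608 s

ζ from %OS: ζ = |ln 0.496|/√(π²+ln²0.496) = 0.218.
t_p = π/ω_d ⇒ ω_d = 2210 rad/s; then ω_n = ω_d/√(1−ζ²) = 2270 rad/s.
t_s ≈ 3/(ζω_n) = 3/(0.218·2270) = 0.00608 s.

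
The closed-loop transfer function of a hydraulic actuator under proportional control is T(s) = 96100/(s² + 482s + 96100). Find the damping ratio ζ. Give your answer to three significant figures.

ζ ≈ 0.777

Matching coefficients with s² + 2ζω_n s + ω_n² gives ω_n² = 96100 ⇒ ω_n = 310 rad/s, and ζ = 482/(2ω_n) = 0.777.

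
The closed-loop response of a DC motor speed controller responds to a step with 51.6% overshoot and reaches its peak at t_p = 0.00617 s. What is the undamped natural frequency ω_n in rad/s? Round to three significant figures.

ω_n ≈ 520 rad/s

ζ from %OS: ζ = |ln 0.516|/√(π²+ln²0.516) = 0.206.
From t_p = π/ω_d, ω_d = π/0.00617 = 509 rad/s, so ω_n = ω_d/√(1−ζ²) = 520 rad/s.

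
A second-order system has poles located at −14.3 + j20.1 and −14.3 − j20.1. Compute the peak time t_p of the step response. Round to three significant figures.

t_p = π/ω_d with ω_d = 20.1 (the imaginary part), so t_p = 0.156 s.

t_p ≈ 0.156 s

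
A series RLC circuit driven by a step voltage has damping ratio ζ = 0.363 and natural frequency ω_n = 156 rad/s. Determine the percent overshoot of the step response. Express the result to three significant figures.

For an underdamped second-order system, %OS = 100·exp(−πζ/√(1−ζ²)).
πζ/√(1−ζ²) = π·0.363/√(1−0.132) = 1.224, so %OS = 100·e^(−1.224) = 29.4%.

%OS ≈ 29.4%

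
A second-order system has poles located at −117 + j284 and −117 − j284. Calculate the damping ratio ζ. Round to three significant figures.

With σ = 117, ω_d = 284: ω_n = √(σ²+ω_d²) = 307 rad/s, ζ = σ/ω_n = 0.381.

ζ ≈ 0.381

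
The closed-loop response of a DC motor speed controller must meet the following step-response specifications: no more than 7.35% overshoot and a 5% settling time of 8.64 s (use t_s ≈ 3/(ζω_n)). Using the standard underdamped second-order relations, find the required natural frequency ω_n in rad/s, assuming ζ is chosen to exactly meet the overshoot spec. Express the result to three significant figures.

ω_n ≈ 0.543 rad/s

Inverting the overshoot relation: ζ = |ln 0.0735|/√(π² + ln²0.0735) = 0.639.
Then ω_n = 3/(ζ t_s) = 3/(0.639 × 8.64) = 0.543 rad/s.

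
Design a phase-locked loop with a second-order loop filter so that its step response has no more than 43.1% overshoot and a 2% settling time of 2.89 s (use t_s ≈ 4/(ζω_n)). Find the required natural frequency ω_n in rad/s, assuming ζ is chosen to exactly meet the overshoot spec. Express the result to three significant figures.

Inverting the overshoot relation: ζ = |ln 0.431|/√(π² + ln²0.431) = 0.259.
Then ω_n = 4/(ζ t_s) = 4/(0.259 × 2.89) = 5.35 rad/s.

ω_n ≈ 5.35 rad/s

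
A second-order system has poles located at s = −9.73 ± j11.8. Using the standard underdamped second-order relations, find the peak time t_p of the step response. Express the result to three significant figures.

t_p = π/ω_d with ω_d = 11.8 (the imaginary part), so t_p = 0.266 s.

t_p ≈ 0.266 s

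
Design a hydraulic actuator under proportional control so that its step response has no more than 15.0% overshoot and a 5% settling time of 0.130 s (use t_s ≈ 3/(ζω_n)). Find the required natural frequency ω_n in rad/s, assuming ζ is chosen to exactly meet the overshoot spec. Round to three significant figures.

ζ = −ln(OS)/√(π² + (ln OS)²). With OS = 0.150, ln OS = −1.897 and ζ = 1.897/3.670 = 0.517.
From t_s ≈ 3/(ζω_n): ω_n = 3/(ζ·t_s) = 3/(0.517·0.130) = 44.6 rad/s.

ω_n ≈ 44.6 rad/s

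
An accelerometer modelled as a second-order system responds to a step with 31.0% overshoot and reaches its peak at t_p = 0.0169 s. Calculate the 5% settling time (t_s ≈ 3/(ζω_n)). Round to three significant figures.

The overshoot fixes ζ = −ln(OS)/√(π²+ln²(OS)) = 0.349.
t_p = π/ω_d ⇒ ω_d = 186 rad/s; then ω_n = ω_d/√(1−ζ²) = 198 rad/s.
t_s ≈ 3/(ζω_n) = 3/(0.349·198) = 0.0433 s.

t_s ≈ 0.0433 s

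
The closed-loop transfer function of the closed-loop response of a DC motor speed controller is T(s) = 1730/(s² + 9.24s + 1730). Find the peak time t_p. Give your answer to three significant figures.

t_p ≈ 0.0760 s

Matching coefficients with s² + 2ζω_n s + ω_n² gives ω_n² = 1730 ⇒ ω_n = 41.6 rad/s, and ζ = 9.24/(2ω_n) = 0.111.
The damped frequency ω_d = ω_n√(1−ζ²) = 41.3 rad/s. Then t_p = π/ω_d = 0.0760 s.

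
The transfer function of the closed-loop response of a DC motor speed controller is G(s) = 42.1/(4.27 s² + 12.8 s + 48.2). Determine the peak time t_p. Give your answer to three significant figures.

t_p ≈ 1.04 s

Dividing through by 4.27: denominator becomes s² + 2.998 s + 11.29.
So ω_n = √11.29 = 3.36 rad/s and ζ = 2.998/(2·3.36) = 0.446.
ω_d = 3.36·√(1 − 0.446²) = 3.01 rad/s. t_p = π/ω_d = 1.04 s.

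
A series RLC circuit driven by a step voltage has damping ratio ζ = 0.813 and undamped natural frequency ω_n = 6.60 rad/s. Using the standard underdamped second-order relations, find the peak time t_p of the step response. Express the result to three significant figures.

The damped frequency is ω_d = ω_n√(1−ζ²) = 6.60·√(1−0.661) = 3.84 rad/s.
Peak time t_p = π/ω_d = π/3.84 = 0.817 s.

t_p ≈ 0.817 s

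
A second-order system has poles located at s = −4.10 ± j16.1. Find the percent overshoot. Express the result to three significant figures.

|pole| = ω_n = √(4.10² + 16.1²) = 16.6 rad/s; ζ = cos θ = σ/ω_n = 0.247.
%OS = 100 e^{−πζ/√(1−ζ²)} with ζ = 0.247 gives 44.9%.

%OS ≈ 44.9%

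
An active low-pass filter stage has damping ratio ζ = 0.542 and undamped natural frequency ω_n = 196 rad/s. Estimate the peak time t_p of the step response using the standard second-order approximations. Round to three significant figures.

t_p ≈ 0.0191 s

The damped frequency is ω_d = ω_n√(1−ζ²) = 196·√(1−0.294) = 165 rad/s.
Peak time t_p = π/ω_d = π/165 = 0.0191 s.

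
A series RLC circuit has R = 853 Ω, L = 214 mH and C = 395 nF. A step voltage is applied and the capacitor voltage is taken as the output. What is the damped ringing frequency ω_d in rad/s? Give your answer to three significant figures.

For a series RLC circuit (capacitor voltage as output), ω_n = 1/√(LC) = 1/√(214 mH · 395 nF) = 3440 rad/s.
ζ = (R/2)·√(C/L) = (853/2)·√(395 nF/214 mH) = 0.579.
The damped frequency ω_d = ω_n√(1−ζ²) = 2800 rad/s.

ω_d ≈ 2800 rad/s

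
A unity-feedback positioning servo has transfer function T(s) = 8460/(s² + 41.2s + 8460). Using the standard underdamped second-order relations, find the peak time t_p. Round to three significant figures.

t_p ≈ 0.0350 s

Matching coefficients with s² + 2ζω_n s + ω_n² gives ω_n² = 8460 ⇒ ω_n = 92.0 rad/s, and ζ = 41.2/(2ω_n) = 0.224.
ω_d = ω_n√(1−ζ²) = 89.6 rad/s. Then t_p = π/ω_d = 0.0350 s.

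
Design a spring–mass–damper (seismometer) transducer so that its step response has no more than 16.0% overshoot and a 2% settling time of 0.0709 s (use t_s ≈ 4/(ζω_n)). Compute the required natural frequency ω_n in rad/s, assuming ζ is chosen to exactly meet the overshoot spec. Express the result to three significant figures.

Inverting the overshoot relation: ζ = |ln 0.160|/√(π² + ln²0.160) = 0.504.
Then ω_n = 4/(ζ t_s) = 4/(0.504 × 0.0709) = 112 rad/s.

ω_n ≈ 112 rad/s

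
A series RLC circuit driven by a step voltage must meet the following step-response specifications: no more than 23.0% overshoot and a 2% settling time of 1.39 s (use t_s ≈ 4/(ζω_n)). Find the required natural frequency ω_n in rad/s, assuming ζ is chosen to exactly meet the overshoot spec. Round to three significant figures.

From %OS = 100·exp(−πζ/√(1−ζ²)), invert to get ζ = −ln(OS)/√(π² + ln²(OS)) with OS = 0.230.
−ln 0.230 = 1.470, so ζ = 1.470/√(π² + 2.160) = 0.424.
Then ω_n = 4/(ζ t_s) = 4/(0.424 × 1.39) = 6.79 rad/s.

ω_n ≈ 6.79 rad/s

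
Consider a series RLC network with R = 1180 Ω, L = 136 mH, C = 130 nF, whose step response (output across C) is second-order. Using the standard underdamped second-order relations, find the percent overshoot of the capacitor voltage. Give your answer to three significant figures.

For a series RLC circuit (capacitor voltage as output), ω_n = 1/√(LC) = 1/√(136 mH · 130 nF) = 7520 rad/s.
ζ = (R/2)·√(C/L) = (1180/2)·√(130 nF/136 mH) = 0.577.
%OS = 100 e^{−πζ/√(1−ζ²)} with ζ = 0.577 gives 10.9%.

%OS ≈ 10.9%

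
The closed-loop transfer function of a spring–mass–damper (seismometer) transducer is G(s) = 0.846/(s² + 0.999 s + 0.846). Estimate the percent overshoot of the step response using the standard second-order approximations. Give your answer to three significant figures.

Matching coefficients with s² + 2ζω_n s + ω_n² gives ω_n² = 0.846 ⇒ ω_n = 0.920 rad/s, and ζ = 0.999/(2ω_n) = 0.543.
Overshoot: exp(−π·0.543/√(1−0.543²)) = 0.131, i.e. 13.1%.

%OS ≈ 13.1%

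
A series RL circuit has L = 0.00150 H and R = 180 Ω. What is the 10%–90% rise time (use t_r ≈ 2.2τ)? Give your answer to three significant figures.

τ = L/R = 0.00150/180 = 0.00000833 s.
t_r ≈ 2.2τ = 0.0000183 s.

t_r ≈ 0.0000183 s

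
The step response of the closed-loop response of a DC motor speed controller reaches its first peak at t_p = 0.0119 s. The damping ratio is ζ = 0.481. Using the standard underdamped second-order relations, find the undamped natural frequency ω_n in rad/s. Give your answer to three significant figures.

ω_n ≈ 301 rad/s

Peak time t_p = π/ω_d, so ω_d = π/t_p = π/0.0119 = 264 rad/s.
ω_n = ω_d/√(1−ζ²) = 264/√0.769 = 301 rad/s.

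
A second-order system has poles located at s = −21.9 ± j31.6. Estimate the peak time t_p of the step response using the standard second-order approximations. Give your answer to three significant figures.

t_p ≈ 0.0994 s

t_p = π/ω_d with ω_d = 31.6 (the imaginary part), so t_p = 0.0994 s.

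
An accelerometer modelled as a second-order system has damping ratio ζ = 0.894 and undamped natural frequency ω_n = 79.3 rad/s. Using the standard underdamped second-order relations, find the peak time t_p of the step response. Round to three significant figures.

t_p ≈ 0.0884 s

The damped frequency is ω_d = ω_n√(1−ζ²) = 79.3·√(1−0.799) = 35.5 rad/s.
Peak time t_p = π/ω_d = π/35.5 = 0.0884 s.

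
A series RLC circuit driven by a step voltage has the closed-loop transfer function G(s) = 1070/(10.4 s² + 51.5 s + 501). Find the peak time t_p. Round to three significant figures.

Dividing through by 10.4: denominator becomes s² + 4.952 s + 48.17.
So ω_n = √48.17 = 6.94 rad/s and ζ = 4.952/(2·6.94) = 0.357.
ω_d = 6.94·√(1 − 0.357²) = 6.48 rad/s. t_p = π/ω_d = 0.485 s.

t_p ≈ 0.485 s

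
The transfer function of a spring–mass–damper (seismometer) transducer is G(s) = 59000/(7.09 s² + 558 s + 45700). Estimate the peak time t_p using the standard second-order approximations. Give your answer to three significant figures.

Dividing through by 7.09: denominator becomes s² + 78.70 s + 6446.
So ω_n = √6446 = 80.3 rad/s and ζ = 78.70/(2·80.3) = 0.490.
ω_d = 80.3·√(1 − 0.490²) = 70.0 rad/s. t_p = π/ω_d = 0.0449 s.

t_p ≈ 0.0449 s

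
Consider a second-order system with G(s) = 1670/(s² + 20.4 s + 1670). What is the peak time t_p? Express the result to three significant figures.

t_p ≈ 0.0794 s

ω_n = √1670 = 40.9 rad/s; ζ = 20.4/(2·40.9) = 0.250.
The damped frequency ω_d = ω_n√(1−ζ²) = 39.6 rad/s. Then t_p = π/ω_d = 0.0794 s.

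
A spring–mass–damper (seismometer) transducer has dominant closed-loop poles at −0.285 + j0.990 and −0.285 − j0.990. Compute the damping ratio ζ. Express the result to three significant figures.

ζ ≈ 0.277

With σ = 0.285, ω_d = 0.990: ω_n = √(σ²+ω_d²) = 1.03 rad/s, ζ = σ/ω_n = 0.277.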